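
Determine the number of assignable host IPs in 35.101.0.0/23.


Host bits = 32 - 23 = 9
Total addresses = 2^9 = 512
Usable = total - 2 (network and broadcast)
Usable hosts: 510


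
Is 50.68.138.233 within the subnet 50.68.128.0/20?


Subnet network: 50.68.128.0
Test IP AND mask: 50.68.128.0
Yes, 50.68.138.233 is in 50.68.128.0/20


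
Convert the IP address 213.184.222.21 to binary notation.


213 = 11010101
184 = 10111000
222 = 11011110
21 = 00010101
Binary: 11010101.10111000.11011110.00010101


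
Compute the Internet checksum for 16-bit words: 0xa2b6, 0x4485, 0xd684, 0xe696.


Sum all words (with carry folding):
+ 0xa2b6 = 0xa2b6
+ 0x4485 = 0xe73b
+ 0xd684 = 0xbdc0
+ 0xe696 = 0xa457
One's complement: ~0xa457
Checksum = 0x5ba8


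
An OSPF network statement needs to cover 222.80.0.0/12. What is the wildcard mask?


Subnet mask: 255.240.0.0
Wildcard = 255.255.255.255 - subnet mask
255 - 255 = 0
255 - 240 = 15
255 - 0 = 255
255 - 0 = 255
Wildcard: 0.15.255.255


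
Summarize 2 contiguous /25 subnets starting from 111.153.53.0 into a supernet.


Original prefix: /25
Number of subnets: 2 = 2^1
New prefix = 25 - 1 = 24
Supernet: 111.153.53.0/24


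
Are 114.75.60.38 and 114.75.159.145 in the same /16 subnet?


Mask: 255.255.0.0
114.75.60.38 AND mask = 114.75.0.0
114.75.159.145 AND mask = 114.75.0.0
Yes, same subnet (114.75.0.0)


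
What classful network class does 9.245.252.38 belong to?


First octet: 9
Binary: 00001001
0xxxxxxx -> Class A (1-126)
Class A, default mask 255.0.0.0 (/8)


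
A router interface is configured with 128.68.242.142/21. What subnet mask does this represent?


/21 means 21 network bits, 11 host bits
Binary: 11111111111111111111100000000000
Mask: 255.255.248.0


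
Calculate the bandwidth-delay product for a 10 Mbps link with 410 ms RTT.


BDP = bandwidth * RTT
= 10 Mbps * 410 ms
= 10 * 1e6 * 410 / 1000 bits
= 4100000 bits
= 512500 bytes
= 500.4883 KB
BDP = 4100000 bits (512500 bytes)


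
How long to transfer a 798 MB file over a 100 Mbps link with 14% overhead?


Effective throughput = 100 * (1 - 14/100) = 86 Mbps
File size in Mb = 798 * 8 = 6384 Mb
Time = 6384 / 86
Time = 74.2326 seconds


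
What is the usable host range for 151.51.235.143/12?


Network: 151.48.0.0
Broadcast: 151.63.255.255
First usable = network + 1
Last usable = broadcast - 1
Range: 151.48.0.1 to 151.63.255.254


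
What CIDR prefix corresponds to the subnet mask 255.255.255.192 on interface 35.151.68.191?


Binary: 11111111.11111111.11111111.11000000
Count leading 1s
Prefix: /26


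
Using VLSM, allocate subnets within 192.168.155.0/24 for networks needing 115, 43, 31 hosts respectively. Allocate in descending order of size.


115 hosts -> /25 (126 usable): 192.168.155.0/25
43 hosts -> /26 (62 usable): 192.168.155.128/26
31 hosts -> /26 (62 usable): 192.168.155.192/26
Allocation: 192.168.155.0/25 (115 hosts, 126 usable); 192.168.155.128/26 (43 hosts, 62 usable); 192.168.155.192/26 (31 hosts, 62 usable)


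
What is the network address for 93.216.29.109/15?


IP:   01011101.11011000.00011101.01101101
Mask: 11111111.11111110.00000000.00000000
AND operation:
Net:  01011101.11011000.00000000.00000000
Network: 93.216.0.0/15


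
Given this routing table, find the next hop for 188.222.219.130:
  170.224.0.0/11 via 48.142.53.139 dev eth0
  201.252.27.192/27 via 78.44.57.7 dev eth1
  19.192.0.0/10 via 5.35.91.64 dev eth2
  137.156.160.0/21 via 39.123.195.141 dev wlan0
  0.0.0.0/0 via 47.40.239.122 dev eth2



Longest prefix match for 188.222.219.130:
  /11 170.224.0.0: no
  /27 201.252.27.192: no
  /10 19.192.0.0: no
  /21 137.156.160.0: no
  /0 0.0.0.0: MATCH
Selected: next-hop 47.40.239.122 via eth2 (matched /0)


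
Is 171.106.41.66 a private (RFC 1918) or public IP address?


RFC 1918 private ranges:
  10.0.0.0/8 (10.0.0.0 - 10.255.255.255)
  172.16.0.0/12 (172.16.0.0 - 172.31.255.255)
  192.168.0.0/16 (192.168.0.0 - 192.168.255.255)
Public (not in any RFC 1918 range)


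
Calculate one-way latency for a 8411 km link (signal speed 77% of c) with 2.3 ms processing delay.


Speed = 0.77 * 3e5 km/s = 231000 km/s
Propagation delay = 8411 / 231000 = 0.0364 s = 36.4113 ms
Processing delay = 2.3 ms
Total one-way latency = 38.7113 ms


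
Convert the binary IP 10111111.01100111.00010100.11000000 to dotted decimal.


10111111 = 191
01100111 = 103
00010100 = 20
11000000 = 192
IP: 191.103.20.192


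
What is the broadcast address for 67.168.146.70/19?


Network: 67.168.128.0/19
Host bits = 13
Set all host bits to 1:
Broadcast: 67.168.159.255


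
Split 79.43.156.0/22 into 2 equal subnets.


New prefix = 22 + 1 = 23
Each subnet has 512 addresses
  79.43.156.0/23
  79.43.158.0/23
Subnets: 79.43.156.0/23, 79.43.158.0/23


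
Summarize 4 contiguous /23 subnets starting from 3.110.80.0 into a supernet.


Original prefix: /23
Number of subnets: 4 = 2^2
New prefix = 23 - 2 = 21
Supernet: 3.110.80.0/21


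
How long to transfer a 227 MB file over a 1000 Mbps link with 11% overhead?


Effective throughput = 1000 * (1 - 11/100) = 890 Mbps
File size in Mb = 227 * 8 = 1816 Mb
Time = 1816 / 890
Time = 2.0404 seconds


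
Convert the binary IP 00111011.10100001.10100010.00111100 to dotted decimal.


00111011 = 59
10100001 = 161
10100010 = 162
00111100 = 60
IP: 59.161.162.60


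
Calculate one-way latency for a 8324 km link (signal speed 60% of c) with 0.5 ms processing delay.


Speed = 0.6 * 3e5 km/s = 180000 km/s
Propagation delay = 8324 / 180000 = 0.0462 s = 46.2444 ms
Processing delay = 0.5 ms
Total one-way latency = 46.7444 ms


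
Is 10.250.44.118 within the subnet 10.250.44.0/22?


Subnet network: 10.250.44.0
Test IP AND mask: 10.250.44.0
Yes, 10.250.44.118 is in 10.250.44.0/22


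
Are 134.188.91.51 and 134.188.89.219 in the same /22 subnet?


Mask: 255.255.252.0
134.188.91.51 AND mask = 134.188.88.0
134.188.89.219 AND mask = 134.188.88.0
Yes, same subnet (134.188.88.0)


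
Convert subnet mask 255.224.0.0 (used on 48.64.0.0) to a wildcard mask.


Subnet mask: 255.224.0.0
Wildcard = 255.255.255.255 - subnet mask
255 - 255 = 0
255 - 224 = 31
255 - 0 = 255
255 - 0 = 255
Wildcard: 0.31.255.255


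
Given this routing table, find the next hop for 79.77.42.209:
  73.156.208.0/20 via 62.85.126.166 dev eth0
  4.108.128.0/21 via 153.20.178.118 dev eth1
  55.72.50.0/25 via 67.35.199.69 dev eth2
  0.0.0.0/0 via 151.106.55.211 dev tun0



Longest prefix match for 79.77.42.209:
  /20 73.156.208.0: no
  /21 4.108.128.0: no
  /25 55.72.50.0: no
  /0 0.0.0.0: MATCH
Selected: next-hop 151.106.55.211 via tun0 (matched /0)


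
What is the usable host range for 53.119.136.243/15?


Network: 53.118.0.0
Broadcast: 53.119.255.255
First usable = network + 1
Last usable = broadcast - 1
Range: 53.118.0.1 to 53.119.255.254


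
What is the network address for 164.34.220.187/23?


IP:   10100100.00100010.11011100.10111011
Mask: 11111111.11111111.11111110.00000000
AND operation:
Net:  10100100.00100010.11011100.00000000
Network: 164.34.220.0/23


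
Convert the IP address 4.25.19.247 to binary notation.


4 = 00000100
25 = 00011001
19 = 00010011
247 = 11110111
Binary: 00000100.00011001.00010011.11110111


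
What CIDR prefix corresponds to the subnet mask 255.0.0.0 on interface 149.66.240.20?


Binary: 11111111.00000000.00000000.00000000
Count leading 1s
Prefix: /8


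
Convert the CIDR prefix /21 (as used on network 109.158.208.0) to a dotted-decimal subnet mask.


/21 means 21 network bits, 11 host bits
Binary: 11111111111111111111100000000000
Mask: 255.255.248.0


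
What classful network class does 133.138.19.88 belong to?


First octet: 133
Binary: 10000101
10xxxxxx -> Class B (128-191)
Class B, default mask 255.255.0.0 (/16)


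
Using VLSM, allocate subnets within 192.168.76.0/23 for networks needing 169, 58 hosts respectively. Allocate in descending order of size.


169 hosts -> /24 (254 usable): 192.168.76.0/24
58 hosts -> /26 (62 usable): 192.168.77.0/26
Allocation: 192.168.76.0/24 (169 hosts, 254 usable); 192.168.77.0/26 (58 hosts, 62 usable)


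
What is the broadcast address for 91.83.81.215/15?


Network: 91.82.0.0/15
Host bits = 17
Set all host bits to 1:
Broadcast: 91.83.255.255


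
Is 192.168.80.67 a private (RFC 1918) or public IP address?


RFC 1918 private ranges:
  10.0.0.0/8 (10.0.0.0 - 10.255.255.255)
  172.16.0.0/12 (172.16.0.0 - 172.31.255.255)
  192.168.0.0/16 (192.168.0.0 - 192.168.255.255)
Private (in 192.168.0.0/16)


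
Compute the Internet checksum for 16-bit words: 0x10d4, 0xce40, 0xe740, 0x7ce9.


Sum all words (with carry folding):
+ 0x10d4 = 0x10d4
+ 0xce40 = 0xdf14
+ 0xe740 = 0xc655
+ 0x7ce9 = 0x433f
One's complement: ~0x433f
Checksum = 0xbcc0


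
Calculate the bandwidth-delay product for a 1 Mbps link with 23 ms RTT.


BDP = bandwidth * RTT
= 1 Mbps * 23 ms
= 1 * 1e6 * 23 / 1000 bits
= 23000 bits
= 2875 bytes
= 2.8076 KB
BDP = 23000 bits (2875 bytes)


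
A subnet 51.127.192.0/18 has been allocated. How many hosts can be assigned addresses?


Host bits = 32 - 18 = 14
Total addresses = 2^14 = 16384
Usable = total - 2 (network and broadcast)
Usable hosts: 16382


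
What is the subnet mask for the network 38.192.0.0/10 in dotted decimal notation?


/10 means 10 network bits, 22 host bits
Binary: 11111111110000000000000000000000
Mask: 255.192.0.0


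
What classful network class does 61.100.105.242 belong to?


First octet: 61
Binary: 00111101
0xxxxxxx -> Class A (1-126)
Class A, default mask 255.0.0.0 (/8)


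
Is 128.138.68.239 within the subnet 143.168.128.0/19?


Subnet network: 143.168.128.0
Test IP AND mask: 128.138.64.0
No, 128.138.68.239 is not in 143.168.128.0/19


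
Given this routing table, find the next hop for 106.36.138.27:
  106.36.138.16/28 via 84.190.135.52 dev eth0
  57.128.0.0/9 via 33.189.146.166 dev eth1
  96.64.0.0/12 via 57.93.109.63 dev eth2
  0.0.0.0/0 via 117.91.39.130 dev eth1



Longest prefix match for 106.36.138.27:
  /28 106.36.138.16: MATCH
  /9 57.128.0.0: no
  /12 96.64.0.0: no
  /0 0.0.0.0: MATCH
Selected: next-hop 84.190.135.52 via eth0 (matched /28)


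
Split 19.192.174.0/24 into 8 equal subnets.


New prefix = 24 + 3 = 27
Each subnet has 32 addresses
  19.192.174.0/27
  19.192.174.32/27
  19.192.174.64/27
  19.192.174.96/27
  19.192.174.128/27
  19.192.174.160/27
  19.192.174.192/27
  19.192.174.224/27
Subnets: 19.192.174.0/27, 19.192.174.32/27, 19.192.174.64/27, 19.192.174.96/27, 19.192.174.128/27, 19.192.174.160/27, 19.192.174.192/27, 19.192.174.224/27


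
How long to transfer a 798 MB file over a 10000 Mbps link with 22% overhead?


Effective throughput = 10000 * (1 - 22/100) = 7800 Mbps
File size in Mb = 798 * 8 = 6384 Mb
Time = 6384 / 7800
Time = 0.8185 seconds


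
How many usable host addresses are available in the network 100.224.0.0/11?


Host bits = 32 - 11 = 21
Total addresses = 2^21 = 2097152
Usable = total - 2 (network and broadcast)
Usable hosts: 2097150


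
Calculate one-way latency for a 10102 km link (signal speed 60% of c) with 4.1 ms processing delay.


Speed = 0.6 * 3e5 km/s = 180000 km/s
Propagation delay = 10102 / 180000 = 0.0561 s = 56.1222 ms
Processing delay = 4.1 ms
Total one-way latency = 60.2222 ms


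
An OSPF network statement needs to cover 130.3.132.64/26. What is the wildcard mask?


Subnet mask: 255.255.255.192
Wildcard = 255.255.255.255 - subnet mask
255 - 255 = 0
255 - 255 = 0
255 - 255 = 0
255 - 192 = 63
Wildcard: 0.0.0.63


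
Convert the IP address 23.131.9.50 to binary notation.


23 = 00010111
131 = 10000011
9 = 00001001
50 = 00110010
Binary: 00010111.10000011.00001001.00110010


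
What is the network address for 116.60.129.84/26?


IP:   01110100.00111100.10000001.01010100
Mask: 11111111.11111111.11111111.11000000
AND operation:
Net:  01110100.00111100.10000001.01000000
Network: 116.60.129.64/26


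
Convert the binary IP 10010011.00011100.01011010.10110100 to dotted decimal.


10010011 = 147
00011100 = 28
01011010 = 90
10110100 = 180
IP: 147.28.90.180


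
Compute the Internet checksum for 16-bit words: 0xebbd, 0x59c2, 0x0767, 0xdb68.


Sum all words (with carry folding):
+ 0xebbd = 0xebbd
+ 0x59c2 = 0x4580
+ 0x0767 = 0x4ce7
+ 0xdb68 = 0x2850
One's complement: ~0x2850
Checksum = 0xd7af


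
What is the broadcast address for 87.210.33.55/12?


Network: 87.208.0.0/12
Host bits = 20
Set all host bits to 1:
Broadcast: 87.223.255.255


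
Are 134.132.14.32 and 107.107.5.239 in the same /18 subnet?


Mask: 255.255.192.0
134.132.14.32 AND mask = 134.132.0.0
107.107.5.239 AND mask = 107.107.0.0
No, different subnets (134.132.0.0 vs 107.107.0.0)


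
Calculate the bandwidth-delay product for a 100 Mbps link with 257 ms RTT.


BDP = bandwidth * RTT
= 100 Mbps * 257 ms
= 100 * 1e6 * 257 / 1000 bits
= 25700000 bits
= 3212500 bytes
= 3137.207 KB
BDP = 25700000 bits (3212500 bytes)


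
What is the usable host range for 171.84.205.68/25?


Network: 171.84.205.0
Broadcast: 171.84.205.127
First usable = network + 1
Last usable = broadcast - 1
Range: 171.84.205.1 to 171.84.205.126


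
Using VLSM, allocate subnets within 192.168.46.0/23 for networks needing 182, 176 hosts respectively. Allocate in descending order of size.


182 hosts -> /24 (254 usable): 192.168.46.0/24
176 hosts -> /24 (254 usable): 192.168.47.0/24
Allocation: 192.168.46.0/24 (182 hosts, 254 usable); 192.168.47.0/24 (176 hosts, 254 usable)


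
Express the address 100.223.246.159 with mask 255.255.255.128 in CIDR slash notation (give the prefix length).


Binary: 11111111.11111111.11111111.10000000
Count leading 1s
Prefix: /25


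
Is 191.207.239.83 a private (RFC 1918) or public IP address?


RFC 1918 private ranges:
  10.0.0.0/8 (10.0.0.0 - 10.255.255.255)
  172.16.0.0/12 (172.16.0.0 - 172.31.255.255)
  192.168.0.0/16 (192.168.0.0 - 192.168.255.255)
Public (not in any RFC 1918 range)


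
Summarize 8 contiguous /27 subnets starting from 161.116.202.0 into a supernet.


Original prefix: /27
Number of subnets: 8 = 2^3
New prefix = 27 - 3 = 24
Supernet: 161.116.202.0/24


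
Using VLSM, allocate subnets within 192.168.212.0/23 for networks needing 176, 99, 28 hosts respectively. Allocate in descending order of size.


176 hosts -> /24 (254 usable): 192.168.212.0/24
99 hosts -> /25 (126 usable): 192.168.213.0/25
28 hosts -> /27 (30 usable): 192.168.213.128/27
Allocation: 192.168.212.0/24 (176 hosts, 254 usable); 192.168.213.0/25 (99 hosts, 126 usable); 192.168.213.128/27 (28 hosts, 30 usable)


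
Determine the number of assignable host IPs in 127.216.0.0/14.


Host bits = 32 - 14 = 18
Total addresses = 2^18 = 262144
Usable = total - 2 (network and broadcast)
Usable hosts: 262142


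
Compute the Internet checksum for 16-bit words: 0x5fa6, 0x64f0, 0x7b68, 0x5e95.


Sum all words (with carry folding):
+ 0x5fa6 = 0x5fa6
+ 0x64f0 = 0xc496
+ 0x7b68 = 0x3fff
+ 0x5e95 = 0x9e94
One's complement: ~0x9e94
Checksum = 0x616b


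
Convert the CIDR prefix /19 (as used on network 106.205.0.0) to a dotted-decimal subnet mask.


/19 means 19 network bits, 13 host bits
Binary: 11111111111111111110000000000000
Mask: 255.255.224.0


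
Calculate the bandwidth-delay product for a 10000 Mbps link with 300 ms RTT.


BDP = bandwidth * RTT
= 10000 Mbps * 300 ms
= 10000 * 1e6 * 300 / 1000 bits
= 3000000000 bits
= 375000000 bytes
= 366210.9375 KB
BDP = 3000000000 bits (375000000 bytes)


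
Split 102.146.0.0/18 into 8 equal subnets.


New prefix = 18 + 3 = 21
Each subnet has 2048 addresses
  102.146.0.0/21
  102.146.8.0/21
  102.146.16.0/21
  102.146.24.0/21
  102.146.32.0/21
  102.146.40.0/21
  102.146.48.0/21
  102.146.56.0/21
Subnets: 102.146.0.0/21, 102.146.8.0/21, 102.146.16.0/21, 102.146.24.0/21, 102.146.32.0/21, 102.146.40.0/21, 102.146.48.0/21, 102.146.56.0/21


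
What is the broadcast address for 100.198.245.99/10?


Network: 100.192.0.0/10
Host bits = 22
Set all host bits to 1:
Broadcast: 100.255.255.255


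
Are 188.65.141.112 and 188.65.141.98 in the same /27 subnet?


Mask: 255.255.255.224
188.65.141.112 AND mask = 188.65.141.96
188.65.141.98 AND mask = 188.65.141.96
Yes, same subnet (188.65.141.96)


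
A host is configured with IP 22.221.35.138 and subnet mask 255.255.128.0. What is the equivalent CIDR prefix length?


Binary: 11111111.11111111.10000000.00000000
Count leading 1s
Prefix: /17


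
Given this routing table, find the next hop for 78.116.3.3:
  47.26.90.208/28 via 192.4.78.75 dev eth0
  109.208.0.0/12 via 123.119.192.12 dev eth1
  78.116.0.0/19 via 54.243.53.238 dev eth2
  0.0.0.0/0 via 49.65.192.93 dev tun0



Longest prefix match for 78.116.3.3:
  /28 47.26.90.208: no
  /12 109.208.0.0: no
  /19 78.116.0.0: MATCH
  /0 0.0.0.0: MATCH
Selected: next-hop 54.243.53.238 via eth2 (matched /19)


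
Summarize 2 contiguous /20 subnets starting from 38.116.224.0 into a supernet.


Original prefix: /20
Number of subnets: 2 = 2^1
New prefix = 20 - 1 = 19
Supernet: 38.116.224.0/19


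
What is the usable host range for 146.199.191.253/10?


Network: 146.192.0.0
Broadcast: 146.255.255.255
First usable = network + 1
Last usable = broadcast - 1
Range: 146.192.0.1 to 146.255.255.254


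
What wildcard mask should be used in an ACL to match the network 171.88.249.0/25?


Subnet mask: 255.255.255.128
Wildcard = 255.255.255.255 - subnet mask
255 - 255 = 0
255 - 255 = 0
255 - 255 = 0
255 - 128 = 127
Wildcard: 0.0.0.127


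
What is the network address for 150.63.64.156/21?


IP:   10010110.00111111.01000000.10011100
Mask: 11111111.11111111.11111000.00000000
AND operation:
Net:  10010110.00111111.01000000.00000000
Network: 150.63.64.0/21


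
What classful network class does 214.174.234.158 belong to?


First octet: 214
Binary: 11010110
110xxxxx -> Class C (192-223)
Class C, default mask 255.255.255.0 (/24)


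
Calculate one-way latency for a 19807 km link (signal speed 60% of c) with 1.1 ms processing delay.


Speed = 0.6 * 3e5 km/s = 180000 km/s
Propagation delay = 19807 / 180000 = 0.11 s = 110.0389 ms
Processing delay = 1.1 ms
Total one-way latency = 111.1389 ms


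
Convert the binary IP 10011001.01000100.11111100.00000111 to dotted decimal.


10011001 = 153
01000100 = 68
11111100 = 252
00000111 = 7
IP: 153.68.252.7


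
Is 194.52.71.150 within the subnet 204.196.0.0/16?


Subnet network: 204.196.0.0
Test IP AND mask: 194.52.0.0
No, 194.52.71.150 is not in 204.196.0.0/16


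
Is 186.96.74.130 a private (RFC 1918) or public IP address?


RFC 1918 private ranges:
  10.0.0.0/8 (10.0.0.0 - 10.255.255.255)
  172.16.0.0/12 (172.16.0.0 - 172.31.255.255)
  192.168.0.0/16 (192.168.0.0 - 192.168.255.255)
Public (not in any RFC 1918 range)


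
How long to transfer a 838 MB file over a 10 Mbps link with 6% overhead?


Effective throughput = 10 * (1 - 6/100) = 9.4 Mbps
File size in Mb = 838 * 8 = 6704 Mb
Time = 6704 / 9.4
Time = 713.1915 seconds


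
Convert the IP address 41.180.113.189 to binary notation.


41 = 00101001
180 = 10110100
113 = 01110001
189 = 10111101
Binary: 00101001.10110100.01110001.10111101


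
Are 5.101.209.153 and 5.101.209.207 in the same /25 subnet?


Mask: 255.255.255.128
5.101.209.153 AND mask = 5.101.209.128
5.101.209.207 AND mask = 5.101.209.128
Yes, same subnet (5.101.209.128)


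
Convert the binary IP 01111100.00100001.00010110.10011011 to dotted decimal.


01111100 = 124
00100001 = 33
00010110 = 22
10011011 = 155
IP: 124.33.22.155


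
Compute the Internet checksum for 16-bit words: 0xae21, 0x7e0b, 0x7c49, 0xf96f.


Sum all words (with carry folding):
+ 0xae21 = 0xae21
+ 0x7e0b = 0x2c2d
+ 0x7c49 = 0xa876
+ 0xf96f = 0xa1e6
One's complement: ~0xa1e6
Checksum = 0x5e19


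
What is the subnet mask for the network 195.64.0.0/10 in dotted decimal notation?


/10 means 10 network bits, 22 host bits
Binary: 11111111110000000000000000000000
Mask: 255.192.0.0


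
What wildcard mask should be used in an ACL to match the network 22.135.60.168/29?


Subnet mask: 255.255.255.248
Wildcard = 255.255.255.255 - subnet mask
255 - 255 = 0
255 - 255 = 0
255 - 255 = 0
255 - 248 = 7
Wildcard: 0.0.0.7


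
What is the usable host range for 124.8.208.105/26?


Network: 124.8.208.64
Broadcast: 124.8.208.127
First usable = network + 1
Last usable = broadcast - 1
Range: 124.8.208.65 to 124.8.208.126


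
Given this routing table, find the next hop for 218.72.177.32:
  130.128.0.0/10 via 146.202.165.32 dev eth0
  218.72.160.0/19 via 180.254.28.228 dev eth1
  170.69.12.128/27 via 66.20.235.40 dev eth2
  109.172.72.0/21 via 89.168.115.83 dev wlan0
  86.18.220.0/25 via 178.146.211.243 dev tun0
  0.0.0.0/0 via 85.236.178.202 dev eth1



Longest prefix match for 218.72.177.32:
  /10 130.128.0.0: no
  /19 218.72.160.0: MATCH
  /27 170.69.12.128: no
  /21 109.172.72.0: no
  /25 86.18.220.0: no
  /0 0.0.0.0: MATCH
Selected: next-hop 180.254.28.228 via eth1 (matched /19)


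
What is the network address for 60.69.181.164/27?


IP:   00111100.01000101.10110101.10100100
Mask: 11111111.11111111.11111111.11100000
AND operation:
Net:  00111100.01000101.10110101.10100000
Network: 60.69.181.160/27


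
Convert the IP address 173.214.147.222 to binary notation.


173 = 10101101
214 = 11010110
147 = 10010011
222 = 11011110
Binary: 10101101.11010110.10010011.11011110


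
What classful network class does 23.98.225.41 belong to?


First octet: 23
Binary: 00010111
0xxxxxxx -> Class A (1-126)
Class A, default mask 255.0.0.0 (/8)


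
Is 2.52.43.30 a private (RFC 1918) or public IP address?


RFC 1918 private ranges:
  10.0.0.0/8 (10.0.0.0 - 10.255.255.255)
  172.16.0.0/12 (172.16.0.0 - 172.31.255.255)
  192.168.0.0/16 (192.168.0.0 - 192.168.255.255)
Public (not in any RFC 1918 range)


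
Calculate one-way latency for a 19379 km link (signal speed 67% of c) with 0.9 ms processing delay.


Speed = 0.67 * 3e5 km/s = 201000 km/s
Propagation delay = 19379 / 201000 = 0.0964 s = 96.4129 ms
Processing delay = 0.9 ms
Total one-way latency = 97.3129 ms


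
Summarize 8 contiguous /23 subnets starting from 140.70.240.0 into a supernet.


Original prefix: /23
Number of subnets: 8 = 2^3
New prefix = 23 - 3 = 20
Supernet: 140.70.240.0/20


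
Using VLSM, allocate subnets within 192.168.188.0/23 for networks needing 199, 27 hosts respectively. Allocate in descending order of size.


199 hosts -> /24 (254 usable): 192.168.188.0/24
27 hosts -> /27 (30 usable): 192.168.189.0/27
Allocation: 192.168.188.0/24 (199 hosts, 254 usable); 192.168.189.0/27 (27 hosts, 30 usable)


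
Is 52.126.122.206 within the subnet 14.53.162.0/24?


Subnet network: 14.53.162.0
Test IP AND mask: 52.126.122.0
No, 52.126.122.206 is not in 14.53.162.0/24


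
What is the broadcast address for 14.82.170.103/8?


Network: 14.0.0.0/8
Host bits = 24
Set all host bits to 1:
Broadcast: 14.255.255.255


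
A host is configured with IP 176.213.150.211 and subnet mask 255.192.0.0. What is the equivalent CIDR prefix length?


Binary: 11111111.11000000.00000000.00000000
Count leading 1s
Prefix: /10


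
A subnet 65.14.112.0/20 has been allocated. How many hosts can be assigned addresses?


Host bits = 32 - 20 = 12
Total addresses = 2^12 = 4096
Usable = total - 2 (network and broadcast)
Usable hosts: 4094


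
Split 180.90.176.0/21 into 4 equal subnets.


New prefix = 21 + 2 = 23
Each subnet has 512 addresses
  180.90.176.0/23
  180.90.178.0/23
  180.90.180.0/23
  180.90.182.0/23
Subnets: 180.90.176.0/23, 180.90.178.0/23, 180.90.180.0/23, 180.90.182.0/23


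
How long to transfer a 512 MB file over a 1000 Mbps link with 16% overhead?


Effective throughput = 1000 * (1 - 16/100) = 840 Mbps
File size in Mb = 512 * 8 = 4096 Mb
Time = 4096 / 840
Time = 4.8762 seconds


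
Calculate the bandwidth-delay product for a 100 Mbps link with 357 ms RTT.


BDP = bandwidth * RTT
= 100 Mbps * 357 ms
= 100 * 1e6 * 357 / 1000 bits
= 35700000 bits
= 4462500 bytes
= 4357.9102 KB
BDP = 35700000 bits (4462500 bytes)


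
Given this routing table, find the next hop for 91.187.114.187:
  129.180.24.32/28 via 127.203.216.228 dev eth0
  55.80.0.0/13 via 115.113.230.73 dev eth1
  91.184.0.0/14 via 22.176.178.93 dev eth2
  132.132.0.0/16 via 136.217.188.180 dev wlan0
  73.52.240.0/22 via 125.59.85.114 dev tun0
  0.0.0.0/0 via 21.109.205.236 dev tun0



Longest prefix match for 91.187.114.187:
  /28 129.180.24.32: no
  /13 55.80.0.0: no
  /14 91.184.0.0: MATCH
  /16 132.132.0.0: no
  /22 73.52.240.0: no
  /0 0.0.0.0: MATCH
Selected: next-hop 22.176.178.93 via eth2 (matched /14)


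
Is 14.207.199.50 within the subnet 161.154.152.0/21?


Subnet network: 161.154.152.0
Test IP AND mask: 14.207.192.0
No, 14.207.199.50 is not in 161.154.152.0/21


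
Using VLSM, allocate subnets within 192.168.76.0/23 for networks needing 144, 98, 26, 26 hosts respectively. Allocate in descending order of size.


144 hosts -> /24 (254 usable): 192.168.76.0/24
98 hosts -> /25 (126 usable): 192.168.77.0/25
26 hosts -> /27 (30 usable): 192.168.77.128/27
26 hosts -> /27 (30 usable): 192.168.77.160/27
Allocation: 192.168.76.0/24 (144 hosts, 254 usable); 192.168.77.0/25 (98 hosts, 126 usable); 192.168.77.128/27 (26 hosts, 30 usable); 192.168.77.160/27 (26 hosts, 30 usable)


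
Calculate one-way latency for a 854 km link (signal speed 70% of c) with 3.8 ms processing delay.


Speed = 0.7 * 3e5 km/s = 210000 km/s
Propagation delay = 854 / 210000 = 0.0041 s = 4.0667 ms
Processing delay = 3.8 ms
Total one-way latency = 7.8667 ms


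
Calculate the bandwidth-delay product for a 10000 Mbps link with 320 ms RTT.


BDP = bandwidth * RTT
= 10000 Mbps * 320 ms
= 10000 * 1e6 * 320 / 1000 bits
= 3200000000 bits
= 400000000 bytes
= 390625 KB
BDP = 3200000000 bits (400000000 bytes)


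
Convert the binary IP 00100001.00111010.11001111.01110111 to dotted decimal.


00100001 = 33
00111010 = 58
11001111 = 207
01110111 = 119
IP: 33.58.207.119


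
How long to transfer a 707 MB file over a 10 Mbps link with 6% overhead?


Effective throughput = 10 * (1 - 6/100) = 9.4 Mbps
File size in Mb = 707 * 8 = 5656 Mb
Time = 5656 / 9.4
Time = 601.7021 seconds


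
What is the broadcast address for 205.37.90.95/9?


Network: 205.0.0.0/9
Host bits = 23
Set all host bits to 1:
Broadcast: 205.127.255.255


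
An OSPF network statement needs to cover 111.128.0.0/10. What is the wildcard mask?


Subnet mask: 255.192.0.0
Wildcard = 255.255.255.255 - subnet mask
255 - 255 = 0
255 - 192 = 63
255 - 0 = 255
255 - 0 = 255
Wildcard: 0.63.255.255


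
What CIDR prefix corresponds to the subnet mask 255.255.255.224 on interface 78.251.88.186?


Binary: 11111111.11111111.11111111.11100000
Count leading 1s
Prefix: /27


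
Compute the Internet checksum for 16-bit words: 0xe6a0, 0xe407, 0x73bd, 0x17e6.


Sum all words (with carry folding):
+ 0xe6a0 = 0xe6a0
+ 0xe407 = 0xcaa8
+ 0x73bd = 0x3e66
+ 0x17e6 = 0x564c
One's complement: ~0x564c
Checksum = 0xa9b3


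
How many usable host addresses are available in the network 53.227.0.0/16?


Host bits = 32 - 16 = 16
Total addresses = 2^16 = 65536
Usable = total - 2 (network and broadcast)
Usable hosts: 65534


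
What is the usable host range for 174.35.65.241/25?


Network: 174.35.65.128
Broadcast: 174.35.65.255
First usable = network + 1
Last usable = broadcast - 1
Range: 174.35.65.129 to 174.35.65.254


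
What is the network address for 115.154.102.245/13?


IP:   01110011.10011010.01100110.11110101
Mask: 11111111.11111000.00000000.00000000
AND operation:
Net:  01110011.10011000.00000000.00000000
Network: 115.152.0.0/13


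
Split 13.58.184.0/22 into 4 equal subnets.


New prefix = 22 + 2 = 24
Each subnet has 256 addresses
  13.58.184.0/24
  13.58.185.0/24
  13.58.186.0/24
  13.58.187.0/24
Subnets: 13.58.184.0/24, 13.58.185.0/24, 13.58.186.0/24, 13.58.187.0/24


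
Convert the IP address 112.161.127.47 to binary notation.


112 = 01110000
161 = 10100001
127 = 01111111
47 = 00101111
Binary: 01110000.10100001.01111111.00101111


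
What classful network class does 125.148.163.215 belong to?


First octet: 125
Binary: 01111101
0xxxxxxx -> Class A (1-126)
Class A, default mask 255.0.0.0 (/8)


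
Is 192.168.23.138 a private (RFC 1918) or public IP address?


RFC 1918 private ranges:
  10.0.0.0/8 (10.0.0.0 - 10.255.255.255)
  172.16.0.0/12 (172.16.0.0 - 172.31.255.255)
  192.168.0.0/16 (192.168.0.0 - 192.168.255.255)
Private (in 192.168.0.0/16)


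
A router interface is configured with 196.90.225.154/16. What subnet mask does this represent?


/16 means 16 network bits, 16 host bits
Binary: 11111111111111110000000000000000
Mask: 255.255.0.0


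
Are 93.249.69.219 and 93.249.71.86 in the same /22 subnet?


Mask: 255.255.252.0
93.249.69.219 AND mask = 93.249.68.0
93.249.71.86 AND mask = 93.249.68.0
Yes, same subnet (93.249.68.0)


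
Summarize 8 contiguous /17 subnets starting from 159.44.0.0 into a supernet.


Original prefix: /17
Number of subnets: 8 = 2^3
New prefix = 17 - 3 = 14
Supernet: 159.44.0.0/14


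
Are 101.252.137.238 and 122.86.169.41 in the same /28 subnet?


Mask: 255.255.255.240
101.252.137.238 AND mask = 101.252.137.224
122.86.169.41 AND mask = 122.86.169.32
No, different subnets (101.252.137.224 vs 122.86.169.32)


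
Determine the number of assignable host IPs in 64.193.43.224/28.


Host bits = 32 - 28 = 4
Total addresses = 2^4 = 16
Usable = total - 2 (network and broadcast)
Usable hosts: 14


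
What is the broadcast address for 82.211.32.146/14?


Network: 82.208.0.0/14
Host bits = 18
Set all host bits to 1:
Broadcast: 82.211.255.255


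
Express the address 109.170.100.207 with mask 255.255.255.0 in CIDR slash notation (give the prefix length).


Binary: 11111111.11111111.11111111.00000000
Count leading 1s
Prefix: /24


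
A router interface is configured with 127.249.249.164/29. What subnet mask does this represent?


/29 means 29 network bits, 3 host bits
Binary: 11111111111111111111111111111000
Mask: 255.255.255.248


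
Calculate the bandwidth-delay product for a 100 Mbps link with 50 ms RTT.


BDP = bandwidth * RTT
= 100 Mbps * 50 ms
= 100 * 1e6 * 50 / 1000 bits
= 5000000 bits
= 625000 bytes
= 610.3516 KB
BDP = 5000000 bits (625000 bytes)


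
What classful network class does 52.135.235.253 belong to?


First octet: 52
Binary: 00110100
0xxxxxxx -> Class A (1-126)
Class A, default mask 255.0.0.0 (/8)


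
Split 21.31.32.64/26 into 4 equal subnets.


New prefix = 26 + 2 = 28
Each subnet has 16 addresses
  21.31.32.64/28
  21.31.32.80/28
  21.31.32.96/28
  21.31.32.112/28
Subnets: 21.31.32.64/28, 21.31.32.80/28, 21.31.32.96/28, 21.31.32.112/28


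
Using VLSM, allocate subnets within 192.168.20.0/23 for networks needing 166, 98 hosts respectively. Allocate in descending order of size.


166 hosts -> /24 (254 usable): 192.168.20.0/24
98 hosts -> /25 (126 usable): 192.168.21.0/25
Allocation: 192.168.20.0/24 (166 hosts, 254 usable); 192.168.21.0/25 (98 hosts, 126 usable)


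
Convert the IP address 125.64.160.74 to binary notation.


125 = 01111101
64 = 01000000
160 = 10100000
74 = 01001010
Binary: 01111101.01000000.10100000.01001010


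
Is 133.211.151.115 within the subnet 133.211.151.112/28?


Subnet network: 133.211.151.112
Test IP AND mask: 133.211.151.112
Yes, 133.211.151.115 is in 133.211.151.112/28


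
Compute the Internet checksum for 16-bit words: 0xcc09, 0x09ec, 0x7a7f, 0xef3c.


Sum all words (with carry folding):
+ 0xcc09 = 0xcc09
+ 0x09ec = 0xd5f5
+ 0x7a7f = 0x5075
+ 0xef3c = 0x3fb2
One's complement: ~0x3fb2
Checksum = 0xc04d


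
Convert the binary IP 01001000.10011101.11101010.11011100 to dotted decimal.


01001000 = 72
10011101 = 157
11101010 = 234
11011100 = 220
IP: 72.157.234.220


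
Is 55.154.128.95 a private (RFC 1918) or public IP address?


RFC 1918 private ranges:
  10.0.0.0/8 (10.0.0.0 - 10.255.255.255)
  172.16.0.0/12 (172.16.0.0 - 172.31.255.255)
  192.168.0.0/16 (192.168.0.0 - 192.168.255.255)
Public (not in any RFC 1918 range)


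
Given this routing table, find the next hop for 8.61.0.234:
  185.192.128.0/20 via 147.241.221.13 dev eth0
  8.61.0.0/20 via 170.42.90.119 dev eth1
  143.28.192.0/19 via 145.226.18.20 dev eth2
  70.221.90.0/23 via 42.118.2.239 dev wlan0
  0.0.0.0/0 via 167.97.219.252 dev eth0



Longest prefix match for 8.61.0.234:
  /20 185.192.128.0: no
  /20 8.61.0.0: MATCH
  /19 143.28.192.0: no
  /23 70.221.90.0: no
  /0 0.0.0.0: MATCH
Selected: next-hop 170.42.90.119 via eth1 (matched /20)


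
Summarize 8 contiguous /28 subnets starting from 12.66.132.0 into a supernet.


Original prefix: /28
Number of subnets: 8 = 2^3
New prefix = 28 - 3 = 25
Supernet: 12.66.132.0/25


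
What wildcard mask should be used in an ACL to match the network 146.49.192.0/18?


Subnet mask: 255.255.192.0
Wildcard = 255.255.255.255 - subnet mask
255 - 255 = 0
255 - 255 = 0
255 - 192 = 63
255 - 0 = 255
Wildcard: 0.0.63.255


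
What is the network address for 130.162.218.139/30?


IP:   10000010.10100010.11011010.10001011
Mask: 11111111.11111111.11111111.11111100
AND operation:
Net:  10000010.10100010.11011010.10001000
Network: 130.162.218.136/30


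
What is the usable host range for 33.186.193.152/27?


Network: 33.186.193.128
Broadcast: 33.186.193.159
First usable = network + 1
Last usable = broadcast - 1
Range: 33.186.193.129 to 33.186.193.158


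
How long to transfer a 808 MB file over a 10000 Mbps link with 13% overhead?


Effective throughput = 10000 * (1 - 13/100) = 8700 Mbps
File size in Mb = 808 * 8 = 6464 Mb
Time = 6464 / 8700
Time = 0.743 seconds


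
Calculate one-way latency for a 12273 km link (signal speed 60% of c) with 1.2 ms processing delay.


Speed = 0.6 * 3e5 km/s = 180000 km/s
Propagation delay = 12273 / 180000 = 0.0682 s = 68.1833 ms
Processing delay = 1.2 ms
Total one-way latency = 69.3833 ms


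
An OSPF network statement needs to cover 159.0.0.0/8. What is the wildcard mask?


Subnet mask: 255.0.0.0
Wildcard = 255.255.255.255 - subnet mask
255 - 255 = 0
255 - 0 = 255
255 - 0 = 255
255 - 0 = 255
Wildcard: 0.255.255.255


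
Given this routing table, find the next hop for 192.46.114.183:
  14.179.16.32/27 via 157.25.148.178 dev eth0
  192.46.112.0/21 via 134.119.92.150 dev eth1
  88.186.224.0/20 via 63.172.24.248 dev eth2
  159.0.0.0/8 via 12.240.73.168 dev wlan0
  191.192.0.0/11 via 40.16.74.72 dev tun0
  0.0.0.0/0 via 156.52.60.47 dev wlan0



Longest prefix match for 192.46.114.183:
  /27 14.179.16.32: no
  /21 192.46.112.0: MATCH
  /20 88.186.224.0: no
  /8 159.0.0.0: no
  /11 191.192.0.0: no
  /0 0.0.0.0: MATCH
Selected: next-hop 134.119.92.150 via eth1 (matched /21)


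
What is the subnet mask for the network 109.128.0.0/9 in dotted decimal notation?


/9 means 9 network bits, 23 host bits
Binary: 11111111100000000000000000000000
Mask: 255.128.0.0


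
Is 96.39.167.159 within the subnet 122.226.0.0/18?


Subnet network: 122.226.0.0
Test IP AND mask: 96.39.128.0
No, 96.39.167.159 is not in 122.226.0.0/18


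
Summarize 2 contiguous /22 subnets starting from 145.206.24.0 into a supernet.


Original prefix: /22
Number of subnets: 2 = 2^1
New prefix = 22 - 1 = 21
Supernet: 145.206.24.0/21


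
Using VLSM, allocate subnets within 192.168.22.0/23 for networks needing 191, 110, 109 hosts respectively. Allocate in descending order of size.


191 hosts -> /24 (254 usable): 192.168.22.0/24
110 hosts -> /25 (126 usable): 192.168.23.0/25
109 hosts -> /25 (126 usable): 192.168.23.128/25
Allocation: 192.168.22.0/24 (191 hosts, 254 usable); 192.168.23.0/25 (110 hosts, 126 usable); 192.168.23.128/25 (109 hosts, 126 usable)


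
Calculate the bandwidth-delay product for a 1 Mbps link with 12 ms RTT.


BDP = bandwidth * RTT
= 1 Mbps * 12 ms
= 1 * 1e6 * 12 / 1000 bits
= 12000 bits
= 1500 bytes
= 1.4648 KB
BDP = 12000 bits (1500 bytes)


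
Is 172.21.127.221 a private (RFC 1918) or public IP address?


RFC 1918 private ranges:
  10.0.0.0/8 (10.0.0.0 - 10.255.255.255)
  172.16.0.0/12 (172.16.0.0 - 172.31.255.255)
  192.168.0.0/16 (192.168.0.0 - 192.168.255.255)
Private (in 172.16.0.0/12)


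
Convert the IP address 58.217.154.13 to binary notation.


58 = 00111010
217 = 11011001
154 = 10011010
13 = 00001101
Binary: 00111010.11011001.10011010.00001101


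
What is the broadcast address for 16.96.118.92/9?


Network: 16.0.0.0/9
Host bits = 23
Set all host bits to 1:
Broadcast: 16.127.255.255


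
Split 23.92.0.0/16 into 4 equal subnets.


New prefix = 16 + 2 = 18
Each subnet has 16384 addresses
  23.92.0.0/18
  23.92.64.0/18
  23.92.128.0/18
  23.92.192.0/18
Subnets: 23.92.0.0/18, 23.92.64.0/18, 23.92.128.0/18, 23.92.192.0/18


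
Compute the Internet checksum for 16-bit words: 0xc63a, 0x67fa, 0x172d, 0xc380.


Sum all words (with carry folding):
+ 0xc63a = 0xc63a
+ 0x67fa = 0x2e35
+ 0x172d = 0x4562
+ 0xc380 = 0x08e3
One's complement: ~0x08e3
Checksum = 0xf71c


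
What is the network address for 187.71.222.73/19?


IP:   10111011.01000111.11011110.01001001
Mask: 11111111.11111111.11100000.00000000
AND operation:
Net:  10111011.01000111.11000000.00000000
Network: 187.71.192.0/19


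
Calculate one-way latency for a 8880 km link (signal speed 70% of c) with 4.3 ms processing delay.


Speed = 0.7 * 3e5 km/s = 210000 km/s
Propagation delay = 8880 / 210000 = 0.0423 s = 42.2857 ms
Processing delay = 4.3 ms
Total one-way latency = 46.5857 ms


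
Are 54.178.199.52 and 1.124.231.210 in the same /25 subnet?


Mask: 255.255.255.128
54.178.199.52 AND mask = 54.178.199.0
1.124.231.210 AND mask = 1.124.231.128
No, different subnets (54.178.199.0 vs 1.124.231.128)


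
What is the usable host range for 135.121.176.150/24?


Network: 135.121.176.0
Broadcast: 135.121.176.255
First usable = network + 1
Last usable = broadcast - 1
Range: 135.121.176.1 to 135.121.176.254


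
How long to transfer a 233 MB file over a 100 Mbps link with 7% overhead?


Effective throughput = 100 * (1 - 7/100) = 93 Mbps
File size in Mb = 233 * 8 = 1864 Mb
Time = 1864 / 93
Time = 20.043 seconds


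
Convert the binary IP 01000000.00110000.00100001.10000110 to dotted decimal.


01000000 = 64
00110000 = 48
00100001 = 33
10000110 = 134
IP: 64.48.33.134


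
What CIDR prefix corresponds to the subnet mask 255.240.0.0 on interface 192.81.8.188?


Binary: 11111111.11110000.00000000.00000000
Count leading 1s
Prefix: /12


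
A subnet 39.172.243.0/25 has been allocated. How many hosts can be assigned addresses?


Host bits = 32 - 25 = 7
Total addresses = 2^7 = 128
Usable = total - 2 (network and broadcast)
Usable hosts: 126


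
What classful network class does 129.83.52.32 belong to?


First octet: 129
Binary: 10000001
10xxxxxx -> Class B (128-191)
Class B, default mask 255.255.0.0 (/16)


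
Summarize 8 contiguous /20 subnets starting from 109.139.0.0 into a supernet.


Original prefix: /20
Number of subnets: 8 = 2^3
New prefix = 20 - 3 = 17
Supernet: 109.139.0.0/17


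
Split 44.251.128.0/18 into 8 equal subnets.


New prefix = 18 + 3 = 21
Each subnet has 2048 addresses
  44.251.128.0/21
  44.251.136.0/21
  44.251.144.0/21
  44.251.152.0/21
  44.251.160.0/21
  44.251.168.0/21
  44.251.176.0/21
  44.251.184.0/21
Subnets: 44.251.128.0/21, 44.251.136.0/21, 44.251.144.0/21, 44.251.152.0/21, 44.251.160.0/21, 44.251.168.0/21, 44.251.176.0/21, 44.251.184.0/21


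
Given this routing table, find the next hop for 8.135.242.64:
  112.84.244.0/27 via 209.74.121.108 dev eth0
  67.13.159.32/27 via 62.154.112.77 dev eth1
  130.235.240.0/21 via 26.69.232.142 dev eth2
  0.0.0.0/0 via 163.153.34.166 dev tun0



Longest prefix match for 8.135.242.64:
  /27 112.84.244.0: no
  /27 67.13.159.32: no
  /21 130.235.240.0: no
  /0 0.0.0.0: MATCH
Selected: next-hop 163.153.34.166 via tun0 (matched /0)
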